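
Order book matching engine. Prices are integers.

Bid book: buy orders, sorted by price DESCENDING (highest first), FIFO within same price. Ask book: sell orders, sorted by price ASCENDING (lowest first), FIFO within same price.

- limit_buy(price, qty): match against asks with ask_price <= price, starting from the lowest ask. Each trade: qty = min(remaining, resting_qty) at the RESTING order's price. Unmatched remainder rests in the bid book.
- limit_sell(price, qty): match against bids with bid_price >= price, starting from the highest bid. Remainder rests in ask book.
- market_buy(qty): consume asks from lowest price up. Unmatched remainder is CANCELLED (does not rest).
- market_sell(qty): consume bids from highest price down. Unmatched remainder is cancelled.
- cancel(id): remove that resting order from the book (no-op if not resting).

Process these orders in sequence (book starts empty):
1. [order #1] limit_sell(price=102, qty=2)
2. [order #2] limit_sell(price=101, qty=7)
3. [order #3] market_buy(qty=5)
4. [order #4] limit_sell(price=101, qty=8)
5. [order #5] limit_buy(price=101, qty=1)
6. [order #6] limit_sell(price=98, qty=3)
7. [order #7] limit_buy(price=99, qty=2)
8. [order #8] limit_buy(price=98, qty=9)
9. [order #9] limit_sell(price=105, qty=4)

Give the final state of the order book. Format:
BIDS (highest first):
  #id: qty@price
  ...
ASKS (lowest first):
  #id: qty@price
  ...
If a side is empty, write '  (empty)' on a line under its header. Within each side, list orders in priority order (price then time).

Answer: BIDS (highest first):
  #8: 8@98
ASKS (lowest first):
  #2: 1@101
  #4: 8@101
  #1: 2@102
  #9: 4@105

Derivation:
After op 1 [order #1] limit_sell(price=102, qty=2): fills=none; bids=[-] asks=[#1:2@102]
After op 2 [order #2] limit_sell(price=101, qty=7): fills=none; bids=[-] asks=[#2:7@101 #1:2@102]
After op 3 [order #3] market_buy(qty=5): fills=#3x#2:5@101; bids=[-] asks=[#2:2@101 #1:2@102]
After op 4 [order #4] limit_sell(price=101, qty=8): fills=none; bids=[-] asks=[#2:2@101 #4:8@101 #1:2@102]
After op 5 [order #5] limit_buy(price=101, qty=1): fills=#5x#2:1@101; bids=[-] asks=[#2:1@101 #4:8@101 #1:2@102]
After op 6 [order #6] limit_sell(price=98, qty=3): fills=none; bids=[-] asks=[#6:3@98 #2:1@101 #4:8@101 #1:2@102]
After op 7 [order #7] limit_buy(price=99, qty=2): fills=#7x#6:2@98; bids=[-] asks=[#6:1@98 #2:1@101 #4:8@101 #1:2@102]
After op 8 [order #8] limit_buy(price=98, qty=9): fills=#8x#6:1@98; bids=[#8:8@98] asks=[#2:1@101 #4:8@101 #1:2@102]
After op 9 [order #9] limit_sell(price=105, qty=4): fills=none; bids=[#8:8@98] asks=[#2:1@101 #4:8@101 #1:2@102 #9:4@105]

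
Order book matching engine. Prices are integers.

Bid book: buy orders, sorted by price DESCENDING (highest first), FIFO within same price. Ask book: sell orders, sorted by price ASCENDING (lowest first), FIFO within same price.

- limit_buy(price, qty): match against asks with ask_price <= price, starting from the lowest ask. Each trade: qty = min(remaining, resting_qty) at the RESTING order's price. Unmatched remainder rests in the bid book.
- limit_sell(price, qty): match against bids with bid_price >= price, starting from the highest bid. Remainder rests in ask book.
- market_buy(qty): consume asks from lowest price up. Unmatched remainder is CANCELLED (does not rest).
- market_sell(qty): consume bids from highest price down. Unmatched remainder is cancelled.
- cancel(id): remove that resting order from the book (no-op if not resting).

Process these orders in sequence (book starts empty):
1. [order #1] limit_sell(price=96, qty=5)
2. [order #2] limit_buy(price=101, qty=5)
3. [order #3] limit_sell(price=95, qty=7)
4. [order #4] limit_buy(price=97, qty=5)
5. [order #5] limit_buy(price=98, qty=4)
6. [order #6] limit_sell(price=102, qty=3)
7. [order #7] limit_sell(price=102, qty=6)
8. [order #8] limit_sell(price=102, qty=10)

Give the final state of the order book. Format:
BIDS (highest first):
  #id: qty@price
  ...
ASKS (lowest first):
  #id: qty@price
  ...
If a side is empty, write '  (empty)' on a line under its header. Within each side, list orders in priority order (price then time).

After op 1 [order #1] limit_sell(price=96, qty=5): fills=none; bids=[-] asks=[#1:5@96]
After op 2 [order #2] limit_buy(price=101, qty=5): fills=#2x#1:5@96; bids=[-] asks=[-]
After op 3 [order #3] limit_sell(price=95, qty=7): fills=none; bids=[-] asks=[#3:7@95]
After op 4 [order #4] limit_buy(price=97, qty=5): fills=#4x#3:5@95; bids=[-] asks=[#3:2@95]
After op 5 [order #5] limit_buy(price=98, qty=4): fills=#5x#3:2@95; bids=[#5:2@98] asks=[-]
After op 6 [order #6] limit_sell(price=102, qty=3): fills=none; bids=[#5:2@98] asks=[#6:3@102]
After op 7 [order #7] limit_sell(price=102, qty=6): fills=none; bids=[#5:2@98] asks=[#6:3@102 #7:6@102]
After op 8 [order #8] limit_sell(price=102, qty=10): fills=none; bids=[#5:2@98] asks=[#6:3@102 #7:6@102 #8:10@102]

Answer: BIDS (highest first):
  #5: 2@98
ASKS (lowest first):
  #6: 3@102
  #7: 6@102
  #8: 10@102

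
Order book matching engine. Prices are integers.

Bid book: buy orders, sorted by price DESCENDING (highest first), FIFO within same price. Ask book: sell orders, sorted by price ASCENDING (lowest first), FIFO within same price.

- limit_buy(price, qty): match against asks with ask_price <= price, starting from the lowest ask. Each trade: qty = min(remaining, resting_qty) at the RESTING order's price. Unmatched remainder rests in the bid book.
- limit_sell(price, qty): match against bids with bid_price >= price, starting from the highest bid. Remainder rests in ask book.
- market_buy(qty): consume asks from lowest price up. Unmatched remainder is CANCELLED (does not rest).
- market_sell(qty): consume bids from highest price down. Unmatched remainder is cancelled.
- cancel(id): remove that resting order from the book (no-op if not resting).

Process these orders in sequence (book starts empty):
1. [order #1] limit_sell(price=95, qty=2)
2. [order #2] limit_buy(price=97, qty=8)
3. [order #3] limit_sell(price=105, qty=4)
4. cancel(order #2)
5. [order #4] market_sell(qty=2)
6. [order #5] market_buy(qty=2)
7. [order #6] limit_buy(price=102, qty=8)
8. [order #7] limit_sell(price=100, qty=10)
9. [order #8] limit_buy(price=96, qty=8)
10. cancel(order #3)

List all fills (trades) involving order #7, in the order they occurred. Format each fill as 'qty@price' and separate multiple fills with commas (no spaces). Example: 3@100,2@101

Answer: 8@102

Derivation:
After op 1 [order #1] limit_sell(price=95, qty=2): fills=none; bids=[-] asks=[#1:2@95]
After op 2 [order #2] limit_buy(price=97, qty=8): fills=#2x#1:2@95; bids=[#2:6@97] asks=[-]
After op 3 [order #3] limit_sell(price=105, qty=4): fills=none; bids=[#2:6@97] asks=[#3:4@105]
After op 4 cancel(order #2): fills=none; bids=[-] asks=[#3:4@105]
After op 5 [order #4] market_sell(qty=2): fills=none; bids=[-] asks=[#3:4@105]
After op 6 [order #5] market_buy(qty=2): fills=#5x#3:2@105; bids=[-] asks=[#3:2@105]
After op 7 [order #6] limit_buy(price=102, qty=8): fills=none; bids=[#6:8@102] asks=[#3:2@105]
After op 8 [order #7] limit_sell(price=100, qty=10): fills=#6x#7:8@102; bids=[-] asks=[#7:2@100 #3:2@105]
After op 9 [order #8] limit_buy(price=96, qty=8): fills=none; bids=[#8:8@96] asks=[#7:2@100 #3:2@105]
After op 10 cancel(order #3): fills=none; bids=[#8:8@96] asks=[#7:2@100]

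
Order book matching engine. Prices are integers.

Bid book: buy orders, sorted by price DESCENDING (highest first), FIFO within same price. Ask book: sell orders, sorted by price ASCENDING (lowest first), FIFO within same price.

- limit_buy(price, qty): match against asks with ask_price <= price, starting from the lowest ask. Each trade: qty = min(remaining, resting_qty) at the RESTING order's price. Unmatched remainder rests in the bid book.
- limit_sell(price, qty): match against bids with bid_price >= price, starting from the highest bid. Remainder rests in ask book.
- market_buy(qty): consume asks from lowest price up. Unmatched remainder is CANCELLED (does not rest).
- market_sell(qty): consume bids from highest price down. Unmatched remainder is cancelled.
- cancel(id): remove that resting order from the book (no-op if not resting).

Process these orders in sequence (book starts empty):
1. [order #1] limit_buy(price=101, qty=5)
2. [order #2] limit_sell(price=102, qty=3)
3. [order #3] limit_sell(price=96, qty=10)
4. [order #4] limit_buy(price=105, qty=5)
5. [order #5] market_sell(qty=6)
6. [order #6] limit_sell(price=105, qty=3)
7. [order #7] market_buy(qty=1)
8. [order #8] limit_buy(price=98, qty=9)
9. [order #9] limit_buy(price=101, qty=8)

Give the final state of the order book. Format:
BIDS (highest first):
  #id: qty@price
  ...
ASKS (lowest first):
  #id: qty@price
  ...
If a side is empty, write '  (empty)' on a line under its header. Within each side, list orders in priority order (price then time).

After op 1 [order #1] limit_buy(price=101, qty=5): fills=none; bids=[#1:5@101] asks=[-]
After op 2 [order #2] limit_sell(price=102, qty=3): fills=none; bids=[#1:5@101] asks=[#2:3@102]
After op 3 [order #3] limit_sell(price=96, qty=10): fills=#1x#3:5@101; bids=[-] asks=[#3:5@96 #2:3@102]
After op 4 [order #4] limit_buy(price=105, qty=5): fills=#4x#3:5@96; bids=[-] asks=[#2:3@102]
After op 5 [order #5] market_sell(qty=6): fills=none; bids=[-] asks=[#2:3@102]
After op 6 [order #6] limit_sell(price=105, qty=3): fills=none; bids=[-] asks=[#2:3@102 #6:3@105]
After op 7 [order #7] market_buy(qty=1): fills=#7x#2:1@102; bids=[-] asks=[#2:2@102 #6:3@105]
After op 8 [order #8] limit_buy(price=98, qty=9): fills=none; bids=[#8:9@98] asks=[#2:2@102 #6:3@105]
After op 9 [order #9] limit_buy(price=101, qty=8): fills=none; bids=[#9:8@101 #8:9@98] asks=[#2:2@102 #6:3@105]

Answer: BIDS (highest first):
  #9: 8@101
  #8: 9@98
ASKS (lowest first):
  #2: 2@102
  #6: 3@105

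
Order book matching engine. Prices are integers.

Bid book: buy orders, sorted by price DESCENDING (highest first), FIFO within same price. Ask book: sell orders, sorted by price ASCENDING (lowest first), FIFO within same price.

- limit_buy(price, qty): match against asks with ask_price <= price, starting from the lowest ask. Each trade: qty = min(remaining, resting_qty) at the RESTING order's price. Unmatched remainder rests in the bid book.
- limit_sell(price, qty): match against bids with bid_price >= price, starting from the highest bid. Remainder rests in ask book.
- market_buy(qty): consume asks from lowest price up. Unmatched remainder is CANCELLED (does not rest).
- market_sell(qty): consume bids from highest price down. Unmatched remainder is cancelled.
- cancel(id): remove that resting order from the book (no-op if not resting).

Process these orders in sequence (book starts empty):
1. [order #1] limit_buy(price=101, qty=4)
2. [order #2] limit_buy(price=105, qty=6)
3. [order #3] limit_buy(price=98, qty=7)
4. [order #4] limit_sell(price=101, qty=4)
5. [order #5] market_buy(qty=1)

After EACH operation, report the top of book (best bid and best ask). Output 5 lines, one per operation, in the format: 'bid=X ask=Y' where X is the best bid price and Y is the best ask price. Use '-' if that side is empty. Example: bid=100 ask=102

Answer: bid=101 ask=-
bid=105 ask=-
bid=105 ask=-
bid=105 ask=-
bid=105 ask=-

Derivation:
After op 1 [order #1] limit_buy(price=101, qty=4): fills=none; bids=[#1:4@101] asks=[-]
After op 2 [order #2] limit_buy(price=105, qty=6): fills=none; bids=[#2:6@105 #1:4@101] asks=[-]
After op 3 [order #3] limit_buy(price=98, qty=7): fills=none; bids=[#2:6@105 #1:4@101 #3:7@98] asks=[-]
After op 4 [order #4] limit_sell(price=101, qty=4): fills=#2x#4:4@105; bids=[#2:2@105 #1:4@101 #3:7@98] asks=[-]
After op 5 [order #5] market_buy(qty=1): fills=none; bids=[#2:2@105 #1:4@101 #3:7@98] asks=[-]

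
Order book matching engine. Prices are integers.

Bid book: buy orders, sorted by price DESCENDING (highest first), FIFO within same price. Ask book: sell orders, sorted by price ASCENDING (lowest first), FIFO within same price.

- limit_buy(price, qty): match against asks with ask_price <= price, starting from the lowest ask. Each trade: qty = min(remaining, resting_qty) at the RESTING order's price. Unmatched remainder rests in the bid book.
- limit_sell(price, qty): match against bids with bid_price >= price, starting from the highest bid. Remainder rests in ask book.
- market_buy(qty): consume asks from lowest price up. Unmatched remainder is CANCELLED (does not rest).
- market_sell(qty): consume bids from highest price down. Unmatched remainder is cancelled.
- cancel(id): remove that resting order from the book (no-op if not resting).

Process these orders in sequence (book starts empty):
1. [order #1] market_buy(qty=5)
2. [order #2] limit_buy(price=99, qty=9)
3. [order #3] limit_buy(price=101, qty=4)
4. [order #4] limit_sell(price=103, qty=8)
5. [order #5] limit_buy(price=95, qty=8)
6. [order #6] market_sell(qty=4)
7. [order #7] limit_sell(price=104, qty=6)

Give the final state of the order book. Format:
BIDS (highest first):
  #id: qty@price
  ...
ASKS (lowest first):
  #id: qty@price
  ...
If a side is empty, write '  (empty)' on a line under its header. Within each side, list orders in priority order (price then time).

After op 1 [order #1] market_buy(qty=5): fills=none; bids=[-] asks=[-]
After op 2 [order #2] limit_buy(price=99, qty=9): fills=none; bids=[#2:9@99] asks=[-]
After op 3 [order #3] limit_buy(price=101, qty=4): fills=none; bids=[#3:4@101 #2:9@99] asks=[-]
After op 4 [order #4] limit_sell(price=103, qty=8): fills=none; bids=[#3:4@101 #2:9@99] asks=[#4:8@103]
After op 5 [order #5] limit_buy(price=95, qty=8): fills=none; bids=[#3:4@101 #2:9@99 #5:8@95] asks=[#4:8@103]
After op 6 [order #6] market_sell(qty=4): fills=#3x#6:4@101; bids=[#2:9@99 #5:8@95] asks=[#4:8@103]
After op 7 [order #7] limit_sell(price=104, qty=6): fills=none; bids=[#2:9@99 #5:8@95] asks=[#4:8@103 #7:6@104]

Answer: BIDS (highest first):
  #2: 9@99
  #5: 8@95
ASKS (lowest first):
  #4: 8@103
  #7: 6@104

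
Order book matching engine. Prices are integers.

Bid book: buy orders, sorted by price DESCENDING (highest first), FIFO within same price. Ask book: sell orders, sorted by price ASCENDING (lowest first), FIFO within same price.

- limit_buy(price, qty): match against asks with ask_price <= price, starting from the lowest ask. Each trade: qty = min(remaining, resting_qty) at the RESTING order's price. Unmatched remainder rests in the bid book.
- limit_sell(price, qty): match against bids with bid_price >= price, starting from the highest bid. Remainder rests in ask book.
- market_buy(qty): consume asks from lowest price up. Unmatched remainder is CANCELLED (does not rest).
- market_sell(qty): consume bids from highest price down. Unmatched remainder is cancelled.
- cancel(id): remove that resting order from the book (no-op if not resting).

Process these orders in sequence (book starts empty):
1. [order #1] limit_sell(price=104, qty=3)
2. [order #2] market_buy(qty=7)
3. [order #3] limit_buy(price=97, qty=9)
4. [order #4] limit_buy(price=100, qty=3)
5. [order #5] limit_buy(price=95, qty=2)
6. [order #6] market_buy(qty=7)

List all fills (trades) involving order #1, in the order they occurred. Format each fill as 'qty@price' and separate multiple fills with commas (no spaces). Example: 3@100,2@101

Answer: 3@104

Derivation:
After op 1 [order #1] limit_sell(price=104, qty=3): fills=none; bids=[-] asks=[#1:3@104]
After op 2 [order #2] market_buy(qty=7): fills=#2x#1:3@104; bids=[-] asks=[-]
After op 3 [order #3] limit_buy(price=97, qty=9): fills=none; bids=[#3:9@97] asks=[-]
After op 4 [order #4] limit_buy(price=100, qty=3): fills=none; bids=[#4:3@100 #3:9@97] asks=[-]
After op 5 [order #5] limit_buy(price=95, qty=2): fills=none; bids=[#4:3@100 #3:9@97 #5:2@95] asks=[-]
After op 6 [order #6] market_buy(qty=7): fills=none; bids=[#4:3@100 #3:9@97 #5:2@95] asks=[-]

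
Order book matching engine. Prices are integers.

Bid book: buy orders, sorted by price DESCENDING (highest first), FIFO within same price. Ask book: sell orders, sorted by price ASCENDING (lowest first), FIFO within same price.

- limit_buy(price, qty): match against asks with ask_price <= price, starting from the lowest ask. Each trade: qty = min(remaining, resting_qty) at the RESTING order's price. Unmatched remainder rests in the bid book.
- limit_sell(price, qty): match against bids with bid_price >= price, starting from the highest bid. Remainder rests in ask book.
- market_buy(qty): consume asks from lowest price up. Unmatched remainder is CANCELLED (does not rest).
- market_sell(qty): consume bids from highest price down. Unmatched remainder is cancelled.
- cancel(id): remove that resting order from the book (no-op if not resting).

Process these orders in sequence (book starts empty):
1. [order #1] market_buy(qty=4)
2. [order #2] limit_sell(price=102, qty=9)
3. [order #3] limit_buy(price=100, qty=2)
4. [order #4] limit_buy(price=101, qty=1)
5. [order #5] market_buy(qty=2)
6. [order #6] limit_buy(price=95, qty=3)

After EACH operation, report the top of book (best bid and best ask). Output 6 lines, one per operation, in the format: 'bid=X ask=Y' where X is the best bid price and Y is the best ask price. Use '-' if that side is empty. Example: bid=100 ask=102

Answer: bid=- ask=-
bid=- ask=102
bid=100 ask=102
bid=101 ask=102
bid=101 ask=102
bid=101 ask=102

Derivation:
After op 1 [order #1] market_buy(qty=4): fills=none; bids=[-] asks=[-]
After op 2 [order #2] limit_sell(price=102, qty=9): fills=none; bids=[-] asks=[#2:9@102]
After op 3 [order #3] limit_buy(price=100, qty=2): fills=none; bids=[#3:2@100] asks=[#2:9@102]
After op 4 [order #4] limit_buy(price=101, qty=1): fills=none; bids=[#4:1@101 #3:2@100] asks=[#2:9@102]
After op 5 [order #5] market_buy(qty=2): fills=#5x#2:2@102; bids=[#4:1@101 #3:2@100] asks=[#2:7@102]
After op 6 [order #6] limit_buy(price=95, qty=3): fills=none; bids=[#4:1@101 #3:2@100 #6:3@95] asks=[#2:7@102]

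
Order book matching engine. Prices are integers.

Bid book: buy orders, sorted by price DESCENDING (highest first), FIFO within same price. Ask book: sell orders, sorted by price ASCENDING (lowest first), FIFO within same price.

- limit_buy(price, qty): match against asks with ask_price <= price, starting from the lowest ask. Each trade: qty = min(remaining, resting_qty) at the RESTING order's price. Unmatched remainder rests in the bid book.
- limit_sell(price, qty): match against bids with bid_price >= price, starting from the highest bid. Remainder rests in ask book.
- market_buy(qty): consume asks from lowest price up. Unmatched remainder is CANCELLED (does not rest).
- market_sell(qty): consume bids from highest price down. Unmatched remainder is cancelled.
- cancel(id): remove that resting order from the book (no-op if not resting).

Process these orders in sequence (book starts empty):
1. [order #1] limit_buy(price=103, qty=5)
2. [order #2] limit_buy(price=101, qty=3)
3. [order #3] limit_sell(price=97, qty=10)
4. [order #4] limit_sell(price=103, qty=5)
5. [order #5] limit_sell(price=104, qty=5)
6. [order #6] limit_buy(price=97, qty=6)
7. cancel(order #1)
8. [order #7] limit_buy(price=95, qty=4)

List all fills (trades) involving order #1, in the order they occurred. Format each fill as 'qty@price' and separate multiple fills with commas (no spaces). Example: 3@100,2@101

Answer: 5@103

Derivation:
After op 1 [order #1] limit_buy(price=103, qty=5): fills=none; bids=[#1:5@103] asks=[-]
After op 2 [order #2] limit_buy(price=101, qty=3): fills=none; bids=[#1:5@103 #2:3@101] asks=[-]
After op 3 [order #3] limit_sell(price=97, qty=10): fills=#1x#3:5@103 #2x#3:3@101; bids=[-] asks=[#3:2@97]
After op 4 [order #4] limit_sell(price=103, qty=5): fills=none; bids=[-] asks=[#3:2@97 #4:5@103]
After op 5 [order #5] limit_sell(price=104, qty=5): fills=none; bids=[-] asks=[#3:2@97 #4:5@103 #5:5@104]
After op 6 [order #6] limit_buy(price=97, qty=6): fills=#6x#3:2@97; bids=[#6:4@97] asks=[#4:5@103 #5:5@104]
After op 7 cancel(order #1): fills=none; bids=[#6:4@97] asks=[#4:5@103 #5:5@104]
After op 8 [order #7] limit_buy(price=95, qty=4): fills=none; bids=[#6:4@97 #7:4@95] asks=[#4:5@103 #5:5@104]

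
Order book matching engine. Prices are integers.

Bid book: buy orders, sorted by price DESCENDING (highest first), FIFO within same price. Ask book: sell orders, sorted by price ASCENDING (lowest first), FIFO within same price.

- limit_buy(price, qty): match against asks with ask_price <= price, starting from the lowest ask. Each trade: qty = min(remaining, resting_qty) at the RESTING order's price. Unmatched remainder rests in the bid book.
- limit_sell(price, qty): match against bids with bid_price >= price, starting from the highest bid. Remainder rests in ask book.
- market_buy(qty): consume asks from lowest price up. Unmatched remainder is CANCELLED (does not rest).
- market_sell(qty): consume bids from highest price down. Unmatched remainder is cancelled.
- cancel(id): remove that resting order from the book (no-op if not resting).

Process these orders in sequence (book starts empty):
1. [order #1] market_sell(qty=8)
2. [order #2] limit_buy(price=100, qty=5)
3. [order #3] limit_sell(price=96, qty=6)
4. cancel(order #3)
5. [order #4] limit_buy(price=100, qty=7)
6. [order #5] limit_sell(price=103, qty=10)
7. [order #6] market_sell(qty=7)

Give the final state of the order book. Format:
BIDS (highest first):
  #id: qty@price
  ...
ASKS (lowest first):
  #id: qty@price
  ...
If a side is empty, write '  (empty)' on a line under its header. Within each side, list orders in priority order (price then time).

After op 1 [order #1] market_sell(qty=8): fills=none; bids=[-] asks=[-]
After op 2 [order #2] limit_buy(price=100, qty=5): fills=none; bids=[#2:5@100] asks=[-]
After op 3 [order #3] limit_sell(price=96, qty=6): fills=#2x#3:5@100; bids=[-] asks=[#3:1@96]
After op 4 cancel(order #3): fills=none; bids=[-] asks=[-]
After op 5 [order #4] limit_buy(price=100, qty=7): fills=none; bids=[#4:7@100] asks=[-]
After op 6 [order #5] limit_sell(price=103, qty=10): fills=none; bids=[#4:7@100] asks=[#5:10@103]
After op 7 [order #6] market_sell(qty=7): fills=#4x#6:7@100; bids=[-] asks=[#5:10@103]

Answer: BIDS (highest first):
  (empty)
ASKS (lowest first):
  #5: 10@103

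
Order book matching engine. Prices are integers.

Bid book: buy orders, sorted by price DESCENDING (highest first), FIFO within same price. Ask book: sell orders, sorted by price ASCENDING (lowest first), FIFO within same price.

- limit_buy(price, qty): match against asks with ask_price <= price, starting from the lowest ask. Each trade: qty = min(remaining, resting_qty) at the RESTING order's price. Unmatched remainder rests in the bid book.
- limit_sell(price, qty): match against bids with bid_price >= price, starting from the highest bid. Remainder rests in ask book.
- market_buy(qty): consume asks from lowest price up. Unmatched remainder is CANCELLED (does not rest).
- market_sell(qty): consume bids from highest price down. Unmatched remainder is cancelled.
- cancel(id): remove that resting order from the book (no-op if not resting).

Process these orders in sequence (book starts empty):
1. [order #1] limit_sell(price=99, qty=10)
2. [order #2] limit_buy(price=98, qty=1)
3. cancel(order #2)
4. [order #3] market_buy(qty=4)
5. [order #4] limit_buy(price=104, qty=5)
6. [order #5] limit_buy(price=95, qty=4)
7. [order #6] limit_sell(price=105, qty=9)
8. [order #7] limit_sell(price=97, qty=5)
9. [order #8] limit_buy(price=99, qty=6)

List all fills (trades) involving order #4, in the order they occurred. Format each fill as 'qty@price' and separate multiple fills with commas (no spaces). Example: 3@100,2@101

After op 1 [order #1] limit_sell(price=99, qty=10): fills=none; bids=[-] asks=[#1:10@99]
After op 2 [order #2] limit_buy(price=98, qty=1): fills=none; bids=[#2:1@98] asks=[#1:10@99]
After op 3 cancel(order #2): fills=none; bids=[-] asks=[#1:10@99]
After op 4 [order #3] market_buy(qty=4): fills=#3x#1:4@99; bids=[-] asks=[#1:6@99]
After op 5 [order #4] limit_buy(price=104, qty=5): fills=#4x#1:5@99; bids=[-] asks=[#1:1@99]
After op 6 [order #5] limit_buy(price=95, qty=4): fills=none; bids=[#5:4@95] asks=[#1:1@99]
After op 7 [order #6] limit_sell(price=105, qty=9): fills=none; bids=[#5:4@95] asks=[#1:1@99 #6:9@105]
After op 8 [order #7] limit_sell(price=97, qty=5): fills=none; bids=[#5:4@95] asks=[#7:5@97 #1:1@99 #6:9@105]
After op 9 [order #8] limit_buy(price=99, qty=6): fills=#8x#7:5@97 #8x#1:1@99; bids=[#5:4@95] asks=[#6:9@105]

Answer: 5@99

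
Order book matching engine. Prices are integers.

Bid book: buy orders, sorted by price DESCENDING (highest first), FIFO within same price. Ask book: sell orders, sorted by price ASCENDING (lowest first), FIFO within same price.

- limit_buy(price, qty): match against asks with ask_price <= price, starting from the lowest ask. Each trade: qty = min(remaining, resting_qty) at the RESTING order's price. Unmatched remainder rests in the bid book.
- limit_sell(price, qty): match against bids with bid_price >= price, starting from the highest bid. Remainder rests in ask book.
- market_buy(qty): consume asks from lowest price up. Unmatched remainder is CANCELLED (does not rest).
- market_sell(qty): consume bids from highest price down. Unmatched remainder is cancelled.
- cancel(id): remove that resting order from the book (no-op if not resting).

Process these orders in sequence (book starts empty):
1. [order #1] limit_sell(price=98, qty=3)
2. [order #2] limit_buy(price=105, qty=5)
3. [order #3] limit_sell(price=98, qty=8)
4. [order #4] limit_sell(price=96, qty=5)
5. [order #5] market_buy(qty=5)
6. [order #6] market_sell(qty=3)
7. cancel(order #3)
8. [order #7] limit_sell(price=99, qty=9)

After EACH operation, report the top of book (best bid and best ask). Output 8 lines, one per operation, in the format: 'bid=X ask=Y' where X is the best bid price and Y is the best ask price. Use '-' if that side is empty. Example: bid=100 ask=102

After op 1 [order #1] limit_sell(price=98, qty=3): fills=none; bids=[-] asks=[#1:3@98]
After op 2 [order #2] limit_buy(price=105, qty=5): fills=#2x#1:3@98; bids=[#2:2@105] asks=[-]
After op 3 [order #3] limit_sell(price=98, qty=8): fills=#2x#3:2@105; bids=[-] asks=[#3:6@98]
After op 4 [order #4] limit_sell(price=96, qty=5): fills=none; bids=[-] asks=[#4:5@96 #3:6@98]
After op 5 [order #5] market_buy(qty=5): fills=#5x#4:5@96; bids=[-] asks=[#3:6@98]
After op 6 [order #6] market_sell(qty=3): fills=none; bids=[-] asks=[#3:6@98]
After op 7 cancel(order #3): fills=none; bids=[-] asks=[-]
After op 8 [order #7] limit_sell(price=99, qty=9): fills=none; bids=[-] asks=[#7:9@99]

Answer: bid=- ask=98
bid=105 ask=-
bid=- ask=98
bid=- ask=96
bid=- ask=98
bid=- ask=98
bid=- ask=-
bid=- ask=99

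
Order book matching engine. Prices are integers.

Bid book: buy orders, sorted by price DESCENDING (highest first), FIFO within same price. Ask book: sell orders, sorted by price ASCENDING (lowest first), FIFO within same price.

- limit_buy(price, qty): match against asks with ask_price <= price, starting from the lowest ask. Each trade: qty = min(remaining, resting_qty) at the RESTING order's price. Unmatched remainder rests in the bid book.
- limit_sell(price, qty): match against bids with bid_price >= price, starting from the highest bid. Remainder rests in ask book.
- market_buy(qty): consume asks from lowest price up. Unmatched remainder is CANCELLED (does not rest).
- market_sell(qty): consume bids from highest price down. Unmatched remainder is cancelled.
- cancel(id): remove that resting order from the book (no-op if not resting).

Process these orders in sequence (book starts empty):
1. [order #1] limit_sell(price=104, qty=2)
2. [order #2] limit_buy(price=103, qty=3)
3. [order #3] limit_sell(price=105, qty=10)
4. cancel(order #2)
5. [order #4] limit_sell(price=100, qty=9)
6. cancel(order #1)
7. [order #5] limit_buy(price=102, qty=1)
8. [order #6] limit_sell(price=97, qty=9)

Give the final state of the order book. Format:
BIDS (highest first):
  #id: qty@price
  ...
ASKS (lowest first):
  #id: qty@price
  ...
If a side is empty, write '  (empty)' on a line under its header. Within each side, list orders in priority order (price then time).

Answer: BIDS (highest first):
  (empty)
ASKS (lowest first):
  #6: 9@97
  #4: 8@100
  #3: 10@105

Derivation:
After op 1 [order #1] limit_sell(price=104, qty=2): fills=none; bids=[-] asks=[#1:2@104]
After op 2 [order #2] limit_buy(price=103, qty=3): fills=none; bids=[#2:3@103] asks=[#1:2@104]
After op 3 [order #3] limit_sell(price=105, qty=10): fills=none; bids=[#2:3@103] asks=[#1:2@104 #3:10@105]
After op 4 cancel(order #2): fills=none; bids=[-] asks=[#1:2@104 #3:10@105]
After op 5 [order #4] limit_sell(price=100, qty=9): fills=none; bids=[-] asks=[#4:9@100 #1:2@104 #3:10@105]
After op 6 cancel(order #1): fills=none; bids=[-] asks=[#4:9@100 #3:10@105]
After op 7 [order #5] limit_buy(price=102, qty=1): fills=#5x#4:1@100; bids=[-] asks=[#4:8@100 #3:10@105]
After op 8 [order #6] limit_sell(price=97, qty=9): fills=none; bids=[-] asks=[#6:9@97 #4:8@100 #3:10@105]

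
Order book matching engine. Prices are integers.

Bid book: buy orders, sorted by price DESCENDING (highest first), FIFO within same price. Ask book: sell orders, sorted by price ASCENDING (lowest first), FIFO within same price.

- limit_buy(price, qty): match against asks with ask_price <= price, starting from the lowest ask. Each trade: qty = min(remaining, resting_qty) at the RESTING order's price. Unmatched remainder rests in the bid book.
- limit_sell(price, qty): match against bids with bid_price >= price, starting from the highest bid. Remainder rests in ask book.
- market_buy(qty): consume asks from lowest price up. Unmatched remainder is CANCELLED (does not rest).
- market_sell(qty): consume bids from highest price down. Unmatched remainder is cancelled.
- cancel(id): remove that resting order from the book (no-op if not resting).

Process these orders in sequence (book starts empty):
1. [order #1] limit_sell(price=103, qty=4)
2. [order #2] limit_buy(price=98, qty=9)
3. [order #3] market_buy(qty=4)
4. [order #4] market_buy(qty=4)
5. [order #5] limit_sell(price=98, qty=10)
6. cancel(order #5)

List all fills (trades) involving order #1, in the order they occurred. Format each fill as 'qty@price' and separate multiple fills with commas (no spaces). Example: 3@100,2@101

Answer: 4@103

Derivation:
After op 1 [order #1] limit_sell(price=103, qty=4): fills=none; bids=[-] asks=[#1:4@103]
After op 2 [order #2] limit_buy(price=98, qty=9): fills=none; bids=[#2:9@98] asks=[#1:4@103]
After op 3 [order #3] market_buy(qty=4): fills=#3x#1:4@103; bids=[#2:9@98] asks=[-]
After op 4 [order #4] market_buy(qty=4): fills=none; bids=[#2:9@98] asks=[-]
After op 5 [order #5] limit_sell(price=98, qty=10): fills=#2x#5:9@98; bids=[-] asks=[#5:1@98]
After op 6 cancel(order #5): fills=none; bids=[-] asks=[-]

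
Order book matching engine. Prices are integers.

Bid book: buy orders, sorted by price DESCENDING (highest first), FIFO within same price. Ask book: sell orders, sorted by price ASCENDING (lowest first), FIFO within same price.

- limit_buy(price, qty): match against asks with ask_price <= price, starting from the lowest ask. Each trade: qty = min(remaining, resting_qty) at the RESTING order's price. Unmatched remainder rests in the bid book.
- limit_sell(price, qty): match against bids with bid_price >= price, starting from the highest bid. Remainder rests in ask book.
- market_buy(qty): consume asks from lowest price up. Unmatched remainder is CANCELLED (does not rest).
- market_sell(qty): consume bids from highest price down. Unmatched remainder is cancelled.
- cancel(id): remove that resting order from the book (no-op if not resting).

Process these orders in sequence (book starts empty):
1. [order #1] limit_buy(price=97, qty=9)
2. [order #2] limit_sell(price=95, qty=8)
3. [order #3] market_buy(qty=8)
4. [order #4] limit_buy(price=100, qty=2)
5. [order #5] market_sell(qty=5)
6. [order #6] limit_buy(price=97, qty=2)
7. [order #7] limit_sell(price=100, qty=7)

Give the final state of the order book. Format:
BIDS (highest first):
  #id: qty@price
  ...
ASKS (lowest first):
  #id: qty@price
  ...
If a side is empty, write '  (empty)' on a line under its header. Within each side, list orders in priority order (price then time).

Answer: BIDS (highest first):
  #6: 2@97
ASKS (lowest first):
  #7: 7@100

Derivation:
After op 1 [order #1] limit_buy(price=97, qty=9): fills=none; bids=[#1:9@97] asks=[-]
After op 2 [order #2] limit_sell(price=95, qty=8): fills=#1x#2:8@97; bids=[#1:1@97] asks=[-]
After op 3 [order #3] market_buy(qty=8): fills=none; bids=[#1:1@97] asks=[-]
After op 4 [order #4] limit_buy(price=100, qty=2): fills=none; bids=[#4:2@100 #1:1@97] asks=[-]
After op 5 [order #5] market_sell(qty=5): fills=#4x#5:2@100 #1x#5:1@97; bids=[-] asks=[-]
After op 6 [order #6] limit_buy(price=97, qty=2): fills=none; bids=[#6:2@97] asks=[-]
After op 7 [order #7] limit_sell(price=100, qty=7): fills=none; bids=[#6:2@97] asks=[#7:7@100]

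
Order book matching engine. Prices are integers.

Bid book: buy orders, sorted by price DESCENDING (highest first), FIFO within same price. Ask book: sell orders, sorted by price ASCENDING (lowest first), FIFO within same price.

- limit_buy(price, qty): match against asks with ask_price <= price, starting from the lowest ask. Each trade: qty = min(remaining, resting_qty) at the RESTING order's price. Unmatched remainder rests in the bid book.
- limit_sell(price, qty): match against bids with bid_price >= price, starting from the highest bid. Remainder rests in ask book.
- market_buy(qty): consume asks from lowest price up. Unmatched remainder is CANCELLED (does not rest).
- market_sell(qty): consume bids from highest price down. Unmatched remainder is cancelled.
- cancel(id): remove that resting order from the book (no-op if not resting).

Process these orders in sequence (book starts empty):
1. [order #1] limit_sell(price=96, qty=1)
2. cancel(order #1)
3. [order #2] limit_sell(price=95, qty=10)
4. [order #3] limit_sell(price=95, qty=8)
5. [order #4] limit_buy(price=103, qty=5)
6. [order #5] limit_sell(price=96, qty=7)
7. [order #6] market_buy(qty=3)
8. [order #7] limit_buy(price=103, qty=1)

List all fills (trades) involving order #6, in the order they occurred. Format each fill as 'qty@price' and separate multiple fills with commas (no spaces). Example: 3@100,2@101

Answer: 3@95

Derivation:
After op 1 [order #1] limit_sell(price=96, qty=1): fills=none; bids=[-] asks=[#1:1@96]
After op 2 cancel(order #1): fills=none; bids=[-] asks=[-]
After op 3 [order #2] limit_sell(price=95, qty=10): fills=none; bids=[-] asks=[#2:10@95]
After op 4 [order #3] limit_sell(price=95, qty=8): fills=none; bids=[-] asks=[#2:10@95 #3:8@95]
After op 5 [order #4] limit_buy(price=103, qty=5): fills=#4x#2:5@95; bids=[-] asks=[#2:5@95 #3:8@95]
After op 6 [order #5] limit_sell(price=96, qty=7): fills=none; bids=[-] asks=[#2:5@95 #3:8@95 #5:7@96]
After op 7 [order #6] market_buy(qty=3): fills=#6x#2:3@95; bids=[-] asks=[#2:2@95 #3:8@95 #5:7@96]
After op 8 [order #7] limit_buy(price=103, qty=1): fills=#7x#2:1@95; bids=[-] asks=[#2:1@95 #3:8@95 #5:7@96]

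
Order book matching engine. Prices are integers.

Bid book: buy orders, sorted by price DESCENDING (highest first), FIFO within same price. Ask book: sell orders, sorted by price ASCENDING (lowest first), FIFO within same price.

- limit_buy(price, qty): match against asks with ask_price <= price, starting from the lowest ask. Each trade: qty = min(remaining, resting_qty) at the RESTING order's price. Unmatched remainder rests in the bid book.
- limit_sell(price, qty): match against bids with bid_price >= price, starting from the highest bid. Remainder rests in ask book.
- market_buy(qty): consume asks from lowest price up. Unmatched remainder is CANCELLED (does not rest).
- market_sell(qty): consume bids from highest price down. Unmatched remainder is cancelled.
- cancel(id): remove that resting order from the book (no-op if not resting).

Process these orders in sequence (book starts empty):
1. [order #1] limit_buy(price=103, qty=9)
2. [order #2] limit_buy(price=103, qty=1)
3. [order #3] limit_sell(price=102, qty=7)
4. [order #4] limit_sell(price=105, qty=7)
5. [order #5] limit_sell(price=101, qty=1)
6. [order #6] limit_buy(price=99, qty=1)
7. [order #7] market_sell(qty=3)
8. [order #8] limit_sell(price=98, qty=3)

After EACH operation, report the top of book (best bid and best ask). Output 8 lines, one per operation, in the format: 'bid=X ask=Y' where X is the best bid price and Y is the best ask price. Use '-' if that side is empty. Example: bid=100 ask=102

Answer: bid=103 ask=-
bid=103 ask=-
bid=103 ask=-
bid=103 ask=105
bid=103 ask=105
bid=103 ask=105
bid=- ask=105
bid=- ask=98

Derivation:
After op 1 [order #1] limit_buy(price=103, qty=9): fills=none; bids=[#1:9@103] asks=[-]
After op 2 [order #2] limit_buy(price=103, qty=1): fills=none; bids=[#1:9@103 #2:1@103] asks=[-]
After op 3 [order #3] limit_sell(price=102, qty=7): fills=#1x#3:7@103; bids=[#1:2@103 #2:1@103] asks=[-]
After op 4 [order #4] limit_sell(price=105, qty=7): fills=none; bids=[#1:2@103 #2:1@103] asks=[#4:7@105]
After op 5 [order #5] limit_sell(price=101, qty=1): fills=#1x#5:1@103; bids=[#1:1@103 #2:1@103] asks=[#4:7@105]
After op 6 [order #6] limit_buy(price=99, qty=1): fills=none; bids=[#1:1@103 #2:1@103 #6:1@99] asks=[#4:7@105]
After op 7 [order #7] market_sell(qty=3): fills=#1x#7:1@103 #2x#7:1@103 #6x#7:1@99; bids=[-] asks=[#4:7@105]
After op 8 [order #8] limit_sell(price=98, qty=3): fills=none; bids=[-] asks=[#8:3@98 #4:7@105]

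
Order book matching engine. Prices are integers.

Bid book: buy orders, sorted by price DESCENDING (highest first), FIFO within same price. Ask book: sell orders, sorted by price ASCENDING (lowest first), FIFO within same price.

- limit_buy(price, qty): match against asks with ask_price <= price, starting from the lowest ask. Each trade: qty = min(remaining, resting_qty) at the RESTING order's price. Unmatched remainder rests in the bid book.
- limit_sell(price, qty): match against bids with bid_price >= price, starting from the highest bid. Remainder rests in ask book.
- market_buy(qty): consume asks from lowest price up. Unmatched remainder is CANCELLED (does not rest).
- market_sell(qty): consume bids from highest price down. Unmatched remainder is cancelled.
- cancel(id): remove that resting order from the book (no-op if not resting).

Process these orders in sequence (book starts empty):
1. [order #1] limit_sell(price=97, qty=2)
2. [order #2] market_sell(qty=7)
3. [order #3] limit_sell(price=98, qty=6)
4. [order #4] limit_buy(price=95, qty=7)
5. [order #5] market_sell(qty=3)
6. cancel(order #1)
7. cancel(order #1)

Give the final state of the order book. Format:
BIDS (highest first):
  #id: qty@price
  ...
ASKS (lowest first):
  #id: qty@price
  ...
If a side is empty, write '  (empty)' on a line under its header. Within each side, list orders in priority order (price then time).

After op 1 [order #1] limit_sell(price=97, qty=2): fills=none; bids=[-] asks=[#1:2@97]
After op 2 [order #2] market_sell(qty=7): fills=none; bids=[-] asks=[#1:2@97]
After op 3 [order #3] limit_sell(price=98, qty=6): fills=none; bids=[-] asks=[#1:2@97 #3:6@98]
After op 4 [order #4] limit_buy(price=95, qty=7): fills=none; bids=[#4:7@95] asks=[#1:2@97 #3:6@98]
After op 5 [order #5] market_sell(qty=3): fills=#4x#5:3@95; bids=[#4:4@95] asks=[#1:2@97 #3:6@98]
After op 6 cancel(order #1): fills=none; bids=[#4:4@95] asks=[#3:6@98]
After op 7 cancel(order #1): fills=none; bids=[#4:4@95] asks=[#3:6@98]

Answer: BIDS (highest first):
  #4: 4@95
ASKS (lowest first):
  #3: 6@98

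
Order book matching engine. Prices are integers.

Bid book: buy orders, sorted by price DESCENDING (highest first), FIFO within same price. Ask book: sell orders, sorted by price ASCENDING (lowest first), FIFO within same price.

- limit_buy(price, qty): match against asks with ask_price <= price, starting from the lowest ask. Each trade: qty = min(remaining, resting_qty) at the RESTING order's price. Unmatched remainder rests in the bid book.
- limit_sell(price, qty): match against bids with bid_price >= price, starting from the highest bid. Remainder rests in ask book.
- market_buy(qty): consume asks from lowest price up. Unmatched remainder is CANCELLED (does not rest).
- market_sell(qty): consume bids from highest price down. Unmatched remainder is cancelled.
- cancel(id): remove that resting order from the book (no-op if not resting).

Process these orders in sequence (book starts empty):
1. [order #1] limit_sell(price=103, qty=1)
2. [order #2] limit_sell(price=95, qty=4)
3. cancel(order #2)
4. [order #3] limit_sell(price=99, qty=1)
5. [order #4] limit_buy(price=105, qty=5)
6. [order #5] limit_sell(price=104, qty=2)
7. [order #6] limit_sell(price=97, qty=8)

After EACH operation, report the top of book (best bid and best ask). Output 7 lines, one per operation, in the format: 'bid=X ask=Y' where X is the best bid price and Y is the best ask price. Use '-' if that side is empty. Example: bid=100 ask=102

Answer: bid=- ask=103
bid=- ask=95
bid=- ask=103
bid=- ask=99
bid=105 ask=-
bid=105 ask=-
bid=- ask=97

Derivation:
After op 1 [order #1] limit_sell(price=103, qty=1): fills=none; bids=[-] asks=[#1:1@103]
After op 2 [order #2] limit_sell(price=95, qty=4): fills=none; bids=[-] asks=[#2:4@95 #1:1@103]
After op 3 cancel(order #2): fills=none; bids=[-] asks=[#1:1@103]
After op 4 [order #3] limit_sell(price=99, qty=1): fills=none; bids=[-] asks=[#3:1@99 #1:1@103]
After op 5 [order #4] limit_buy(price=105, qty=5): fills=#4x#3:1@99 #4x#1:1@103; bids=[#4:3@105] asks=[-]
After op 6 [order #5] limit_sell(price=104, qty=2): fills=#4x#5:2@105; bids=[#4:1@105] asks=[-]
After op 7 [order #6] limit_sell(price=97, qty=8): fills=#4x#6:1@105; bids=[-] asks=[#6:7@97]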